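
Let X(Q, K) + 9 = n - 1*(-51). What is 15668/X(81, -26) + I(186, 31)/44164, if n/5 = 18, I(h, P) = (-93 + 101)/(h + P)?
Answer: 9384728615/79064601 ≈ 118.70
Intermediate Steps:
I(h, P) = 8/(P + h)
n = 90 (n = 5*18 = 90)
X(Q, K) = 132 (X(Q, K) = -9 + (90 - 1*(-51)) = -9 + (90 + 51) = -9 + 141 = 132)
15668/X(81, -26) + I(186, 31)/44164 = 15668/132 + (8/(31 + 186))/44164 = 15668*(1/132) + (8/217)*(1/44164) = 3917/33 + (8*(1/217))*(1/44164) = 3917/33 + (8/217)*(1/44164) = 3917/33 + 2/2395897 = 9384728615/79064601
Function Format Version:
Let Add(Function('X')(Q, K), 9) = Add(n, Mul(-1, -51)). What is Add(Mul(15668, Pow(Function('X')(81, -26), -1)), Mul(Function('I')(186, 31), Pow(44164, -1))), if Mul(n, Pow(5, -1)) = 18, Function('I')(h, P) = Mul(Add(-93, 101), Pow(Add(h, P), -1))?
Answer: Rational(9384728615, 79064601) ≈ 118.70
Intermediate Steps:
Function('I')(h, P) = Mul(8, Pow(Add(P, h), -1))
n = 90 (n = Mul(5, 18) = 90)
Function('X')(Q, K) = 132 (Function('X')(Q, K) = Add(-9, Add(90, Mul(-1, -51))) = Add(-9, Add(90, 51)) = Add(-9, 141) = 132)
Add(Mul(15668, Pow(Function('X')(81, -26), -1)), Mul(Function('I')(186, 31), Pow(44164, -1))) = Add(Mul(15668, Pow(132, -1)), Mul(Mul(8, Pow(Add(31, 186), -1)), Pow(44164, -1))) = Add(Mul(15668, Rational(1, 132)), Mul(Mul(8, Pow(217, -1)), Rational(1, 44164))) = Add(Rational(3917, 33), Mul(Mul(8, Rational(1, 217)), Rational(1, 44164))) = Add(Rational(3917, 33), Mul(Rational(8, 217), Rational(1, 44164))) = Add(Rational(3917, 33), Rational(2, 2395897)) = Rational(9384728615, 79064601)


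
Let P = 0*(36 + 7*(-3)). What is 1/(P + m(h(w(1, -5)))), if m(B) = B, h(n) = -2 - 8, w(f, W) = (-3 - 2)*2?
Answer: -⅒ ≈ -0.10000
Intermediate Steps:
w(f, W) = -10 (w(f, W) = -5*2 = -10)
h(n) = -10
P = 0 (P = 0*(36 - 21) = 0*15 = 0)
1/(P + m(h(w(1, -5)))) = 1/(0 - 10) = 1/(-10) = -⅒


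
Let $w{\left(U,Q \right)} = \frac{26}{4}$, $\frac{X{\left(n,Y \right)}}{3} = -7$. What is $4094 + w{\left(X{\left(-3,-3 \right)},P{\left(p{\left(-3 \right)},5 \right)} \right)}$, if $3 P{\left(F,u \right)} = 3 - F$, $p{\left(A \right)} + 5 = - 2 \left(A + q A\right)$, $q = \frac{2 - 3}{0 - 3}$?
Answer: $\frac{8201}{2} \approx 4100.5$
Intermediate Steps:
$q = \frac{1}{3}$ ($q = - \frac{1}{-3} = \left(-1\right) \left(- \frac{1}{3}\right) = \frac{1}{3} \approx 0.33333$)
$X{\left(n,Y \right)} = -21$ ($X{\left(n,Y \right)} = 3 \left(-7\right) = -21$)
$p{\left(A \right)} = -5 - \frac{8 A}{3}$ ($p{\left(A \right)} = -5 - 2 \left(A + \frac{A}{3}\right) = -5 - 2 \frac{4 A}{3} = -5 - \frac{8 A}{3}$)
$P{\left(F,u \right)} = 1 - \frac{F}{3}$ ($P{\left(F,u \right)} = \frac{3 - F}{3} = 1 - \frac{F}{3}$)
$w{\left(U,Q \right)} = \frac{13}{2}$ ($w{\left(U,Q \right)} = 26 \cdot \frac{1}{4} = \frac{13}{2}$)
$4094 + w{\left(X{\left(-3,-3 \right)},P{\left(p{\left(-3 \right)},5 \right)} \right)} = 4094 + \frac{13}{2} = \frac{8201}{2}$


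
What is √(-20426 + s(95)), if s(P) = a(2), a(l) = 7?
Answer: I*√20419 ≈ 142.9*I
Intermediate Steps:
s(P) = 7
√(-20426 + s(95)) = √(-20426 + 7) = √(-20419) = I*√20419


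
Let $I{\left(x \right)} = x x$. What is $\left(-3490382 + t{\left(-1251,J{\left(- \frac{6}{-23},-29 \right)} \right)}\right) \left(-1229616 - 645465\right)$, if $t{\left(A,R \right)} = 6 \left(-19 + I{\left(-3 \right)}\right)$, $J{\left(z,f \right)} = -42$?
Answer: $6544861475802$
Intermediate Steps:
$I{\left(x \right)} = x^{2}$
$t{\left(A,R \right)} = -60$ ($t{\left(A,R \right)} = 6 \left(-19 + \left(-3\right)^{2}\right) = 6 \left(-19 + 9\right) = 6 \left(-10\right) = -60$)
$\left(-3490382 + t{\left(-1251,J{\left(- \frac{6}{-23},-29 \right)} \right)}\right) \left(-1229616 - 645465\right) = \left(-3490382 - 60\right) \left(-1229616 - 645465\right) = \left(-3490442\right) \left(-1875081\right) = 6544861475802$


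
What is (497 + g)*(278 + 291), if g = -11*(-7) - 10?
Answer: 320916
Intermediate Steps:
g = 67 (g = 77 - 10 = 67)
(497 + g)*(278 + 291) = (497 + 67)*(278 + 291) = 564*569 = 320916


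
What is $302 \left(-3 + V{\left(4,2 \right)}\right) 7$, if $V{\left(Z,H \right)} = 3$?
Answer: $0$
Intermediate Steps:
$302 \left(-3 + V{\left(4,2 \right)}\right) 7 = 302 \left(-3 + 3\right) 7 = 302 \cdot 0 \cdot 7 = 302 \cdot 0 = 0$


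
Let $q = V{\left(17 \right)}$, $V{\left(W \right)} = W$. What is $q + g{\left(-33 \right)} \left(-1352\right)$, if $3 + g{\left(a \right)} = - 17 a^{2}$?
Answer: $25033649$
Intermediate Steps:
$g{\left(a \right)} = -3 - 17 a^{2}$
$q = 17$
$q + g{\left(-33 \right)} \left(-1352\right) = 17 + \left(-3 - 17 \left(-33\right)^{2}\right) \left(-1352\right) = 17 + \left(-3 - 18513\right) \left(-1352\right) = 17 - -25033632 = 17 + 25033632 = 25033649$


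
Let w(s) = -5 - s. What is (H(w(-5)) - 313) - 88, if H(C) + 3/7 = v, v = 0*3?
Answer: -2810/7 ≈ -401.43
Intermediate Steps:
v = 0
H(C) = -3/7 (H(C) = -3/7 + 0 = -3/7)
(H(w(-5)) - 313) - 88 = (-3/7 - 313) - 88 = -2194/7 - 88 = -2810/7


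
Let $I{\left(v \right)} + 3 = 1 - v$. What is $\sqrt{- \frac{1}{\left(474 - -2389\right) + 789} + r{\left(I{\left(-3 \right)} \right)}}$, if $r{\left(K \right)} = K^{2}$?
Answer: $\frac{\sqrt{3333363}}{1826} \approx 0.99986$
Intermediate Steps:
$I{\left(v \right)} = -2 - v$ ($I{\left(v \right)} = -3 - \left(-1 + v\right) = -2 - v$)
$\sqrt{- \frac{1}{\left(474 - -2389\right) + 789} + r{\left(I{\left(-3 \right)} \right)}} = \sqrt{- \frac{1}{\left(474 - -2389\right) + 789} + \left(-2 - -3\right)^{2}} = \sqrt{- \frac{1}{\left(474 + 2389\right) + 789} + \left(-2 + 3\right)^{2}} = \sqrt{- \frac{1}{2863 + 789} + 1^{2}} = \sqrt{- \frac{1}{3652} + 1} = \sqrt{\frac{3651}{3652}} = \frac{\sqrt{3333363}}{1826}$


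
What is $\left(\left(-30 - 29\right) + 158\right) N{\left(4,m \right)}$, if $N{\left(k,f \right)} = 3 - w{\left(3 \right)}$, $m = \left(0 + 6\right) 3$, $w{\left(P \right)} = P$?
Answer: $0$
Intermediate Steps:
$m = 18$ ($m = 6 \cdot 3 = 18$)
$N{\left(k,f \right)} = 0$ ($N{\left(k,f \right)} = 3 - 3 = 0$)
$\left(\left(-30 - 29\right) + 158\right) N{\left(4,m \right)} = \left(\left(-30 - 29\right) + 158\right) 0 = \left(-59 + 158\right) 0 = 99 \cdot 0 = 0$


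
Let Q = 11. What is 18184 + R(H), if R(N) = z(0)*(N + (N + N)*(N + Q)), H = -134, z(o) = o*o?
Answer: 18184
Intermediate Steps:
z(o) = o²
R(N) = 0 (R(N) = 0²*(N + (N + N)*(N + 11)) = 0*(N + (2*N)*(11 + N)) = 0*(N + 2*N*(11 + N)) = 0)
18184 + R(H) = 18184 + 0 = 18184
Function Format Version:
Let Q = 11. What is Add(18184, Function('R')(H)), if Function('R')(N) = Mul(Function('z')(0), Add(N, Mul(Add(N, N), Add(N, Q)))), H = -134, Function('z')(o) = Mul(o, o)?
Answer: 18184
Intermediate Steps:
Function('z')(o) = Pow(o, 2)
Function('R')(N) = 0 (Function('R')(N) = Mul(Pow(0, 2), Add(N, Mul(Add(N, N), Add(N, 11)))) = Mul(0, Add(N, Mul(Mul(2, N), Add(11, N)))) = Mul(0, Add(N, Mul(2, N, Add(11, N)))) = 0)
Add(18184, Function('R')(H)) = Add(18184, 0) = 18184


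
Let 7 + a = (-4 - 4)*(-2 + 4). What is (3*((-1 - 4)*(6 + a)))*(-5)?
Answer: -1275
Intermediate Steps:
a = -23 (a = -7 + (-4 - 4)*(-2 + 4) = -7 - 8*2 = -7 - 16 = -23)
(3*((-1 - 4)*(6 + a)))*(-5) = (3*((-1 - 4)*(6 - 23)))*(-5) = (3*(-5*(-17)))*(-5) = (3*85)*(-5) = 255*(-5) = -1275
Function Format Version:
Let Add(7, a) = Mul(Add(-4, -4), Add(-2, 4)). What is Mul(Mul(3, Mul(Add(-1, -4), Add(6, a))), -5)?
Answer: -1275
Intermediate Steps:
a = -23 (a = Add(-7, Mul(Add(-4, -4), Add(-2, 4))) = Add(-7, Mul(-8, 2)) = Add(-7, -16) = -23)
Mul(Mul(3, Mul(Add(-1, -4), Add(6, a))), -5) = Mul(Mul(3, Mul(Add(-1, -4), Add(6, -23))), -5) = Mul(Mul(3, Mul(-5, -17)), -5) = Mul(Mul(3, 85), -5) = Mul(255, -5) = -1275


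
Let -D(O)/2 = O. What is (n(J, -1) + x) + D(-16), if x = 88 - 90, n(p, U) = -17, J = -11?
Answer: 13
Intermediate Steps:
x = -2
D(O) = -2*O
(n(J, -1) + x) + D(-16) = (-17 - 2) - 2*(-16) = -19 + 32 = 13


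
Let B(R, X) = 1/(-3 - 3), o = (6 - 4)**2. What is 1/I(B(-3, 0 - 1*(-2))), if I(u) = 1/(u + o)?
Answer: 23/6 ≈ 3.8333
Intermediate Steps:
o = 4 (o = 2**2 = 4)
B(R, X) = -1/6 (B(R, X) = 1/(-6) = -1/6)
I(u) = 1/(4 + u) (I(u) = 1/(u + 4) = 1/(4 + u))
1/I(B(-3, 0 - 1*(-2))) = 1/(1/(4 - 1/6)) = 1/(1/(23/6)) = 1/(6/23) = 23/6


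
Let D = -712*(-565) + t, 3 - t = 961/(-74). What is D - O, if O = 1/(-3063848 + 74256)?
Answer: 44499931924825/110614904 ≈ 4.0230e+5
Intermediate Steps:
t = 1183/74 (t = 3 - 961/(-74) = 3 - 961*(-1)/74 = 3 - 1*(-961/74) = 3 + 961/74 = 1183/74 ≈ 15.986)
O = -1/2989592 (O = 1/(-2989592) = -1/2989592 ≈ -3.3449e-7)
D = 29769903/74 (D = -712*(-565) + 1183/74 = 402280 + 1183/74 = 29769903/74 ≈ 4.0230e+5)
D - O = 29769903/74 - 1*(-1/2989592) = 29769903/74 + 1/2989592 = 44499931924825/110614904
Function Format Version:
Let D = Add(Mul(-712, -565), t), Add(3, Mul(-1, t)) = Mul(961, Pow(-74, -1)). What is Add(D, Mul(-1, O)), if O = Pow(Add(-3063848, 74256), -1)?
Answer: Rational(44499931924825, 110614904) ≈ 4.0230e+5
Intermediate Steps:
t = Rational(1183, 74) (t = Add(3, Mul(-1, Mul(961, Pow(-74, -1)))) = Add(3, Mul(-1, Mul(961, Rational(-1, 74)))) = Add(3, Mul(-1, Rational(-961, 74))) = Add(3, Rational(961, 74)) = Rational(1183, 74) ≈ 15.986)
O = Rational(-1, 2989592) (O = Pow(-2989592, -1) = Rational(-1, 2989592) ≈ -3.3449e-7)
D = Rational(29769903, 74) (D = Add(Mul(-712, -565), Rational(1183, 74)) = Add(402280, Rational(1183, 74)) = Rational(29769903, 74) ≈ 4.0230e+5)
Add(D, Mul(-1, O)) = Add(Rational(29769903, 74), Mul(-1, Rational(-1, 2989592))) = Add(Rational(29769903, 74), Rational(1, 2989592)) = Rational(44499931924825, 110614904)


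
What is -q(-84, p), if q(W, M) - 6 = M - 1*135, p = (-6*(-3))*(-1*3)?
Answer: 183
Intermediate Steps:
p = -54 (p = 18*(-3) = -54)
q(W, M) = -129 + M (q(W, M) = 6 + (M - 1*135) = 6 + (M - 135) = 6 + (-135 + M) = -129 + M)
-q(-84, p) = -(-129 - 54) = -1*(-183) = 183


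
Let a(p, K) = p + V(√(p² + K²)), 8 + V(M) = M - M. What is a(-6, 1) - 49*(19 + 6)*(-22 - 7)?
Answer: 35511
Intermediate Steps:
V(M) = -8 (V(M) = -8 + (M - M) = -8 + 0 = -8)
a(p, K) = -8 + p (a(p, K) = p - 8 = -8 + p)
a(-6, 1) - 49*(19 + 6)*(-22 - 7) = (-8 - 6) - 49*(19 + 6)*(-22 - 7) = -14 - 1225*(-29) = -14 - 49*(-725) = -14 + 35525 = 35511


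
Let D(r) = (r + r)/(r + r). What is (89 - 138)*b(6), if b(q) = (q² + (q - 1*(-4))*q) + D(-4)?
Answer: -4753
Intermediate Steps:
D(r) = 1 (D(r) = (2*r)/((2*r)) = (2*r)*(1/(2*r)) = 1)
b(q) = 1 + q² + q*(4 + q) (b(q) = (q² + (q - 1*(-4))*q) + 1 = (q² + (q + 4)*q) + 1 = (q² + (4 + q)*q) + 1 = (q² + q*(4 + q)) + 1 = 1 + q² + q*(4 + q))
(89 - 138)*b(6) = (89 - 138)*(1 + 2*6² + 4*6) = -49*(1 + 2*36 + 24) = -49*(1 + 72 + 24) = -49*97 = -4753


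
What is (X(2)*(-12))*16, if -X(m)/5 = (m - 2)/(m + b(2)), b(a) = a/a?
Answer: 0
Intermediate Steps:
b(a) = 1
X(m) = -5*(-2 + m)/(1 + m) (X(m) = -5*(m - 2)/(m + 1) = -5*(-2 + m)/(1 + m))
(X(2)*(-12))*16 = ((5*(2 - 1*2)/(1 + 2))*(-12))*16 = ((5*(2 - 2)/3)*(-12))*16 = ((5*(⅓)*0)*(-12))*16 = (0*(-12))*16 = 0*16 = 0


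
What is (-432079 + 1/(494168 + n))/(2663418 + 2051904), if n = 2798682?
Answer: -1422771335149/15526848047700 ≈ -0.091633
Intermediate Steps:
(-432079 + 1/(494168 + n))/(2663418 + 2051904) = (-432079 + 1/(494168 + 2798682))/(2663418 + 2051904) = (-432079 + 1/3292850)/4715322 = (-432079 + 1/3292850)*(1/4715322) = -1422771335149/3292850*1/4715322 = -1422771335149/15526848047700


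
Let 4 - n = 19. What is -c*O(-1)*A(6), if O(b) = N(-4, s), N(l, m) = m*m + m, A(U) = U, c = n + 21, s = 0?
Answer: 0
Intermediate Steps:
n = -15 (n = 4 - 1*19 = 4 - 19 = -15)
c = 6 (c = -15 + 21 = 6)
N(l, m) = m + m² (N(l, m) = m² + m = m + m²)
O(b) = 0 (O(b) = 0*(1 + 0) = 0*1 = 0)
-c*O(-1)*A(6) = -6*0*6 = -0*6 = -1*0 = 0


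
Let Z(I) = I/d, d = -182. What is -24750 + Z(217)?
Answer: -643531/26 ≈ -24751.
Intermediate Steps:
Z(I) = -I/182 (Z(I) = I/(-182) = I*(-1/182) = -I/182)
-24750 + Z(217) = -24750 - 1/182*217 = -24750 - 31/26 = -643531/26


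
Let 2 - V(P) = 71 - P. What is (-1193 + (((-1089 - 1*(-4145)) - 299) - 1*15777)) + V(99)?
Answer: -14183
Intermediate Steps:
V(P) = -69 + P (V(P) = 2 - (71 - P) = 2 + (-71 + P) = -69 + P)
(-1193 + (((-1089 - 1*(-4145)) - 299) - 1*15777)) + V(99) = (-1193 + (((-1089 - 1*(-4145)) - 299) - 1*15777)) + (-69 + 99) = (-1193 + (((-1089 + 4145) - 299) - 15777)) + 30 = (-1193 + ((3056 - 299) - 15777)) + 30 = (-1193 + (2757 - 15777)) + 30 = (-1193 - 13020) + 30 = -14213 + 30 = -14183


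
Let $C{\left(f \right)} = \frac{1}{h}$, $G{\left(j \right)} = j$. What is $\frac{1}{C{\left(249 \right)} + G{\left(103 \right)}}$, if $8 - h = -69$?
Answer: $\frac{77}{7932} \approx 0.0097075$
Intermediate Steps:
$h = 77$ ($h = 8 - -69 = 8 + 69 = 77$)
$C{\left(f \right)} = \frac{1}{77}$
$\frac{1}{C{\left(249 \right)} + G{\left(103 \right)}} = \frac{1}{\frac{1}{77} + 103} = \frac{1}{\frac{7932}{77}} = \frac{77}{7932}$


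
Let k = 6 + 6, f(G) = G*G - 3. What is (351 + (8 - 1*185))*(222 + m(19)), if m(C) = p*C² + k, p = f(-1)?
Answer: -84912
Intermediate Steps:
f(G) = -3 + G² (f(G) = G² - 3 = -3 + G²)
p = -2 (p = -3 + (-1)² = -3 + 1 = -2)
k = 12
m(C) = 12 - 2*C² (m(C) = -2*C² + 12 = 12 - 2*C²)
(351 + (8 - 1*185))*(222 + m(19)) = (351 + (8 - 1*185))*(222 + (12 - 2*19²)) = (351 + (8 - 185))*(222 + (12 - 2*361)) = (351 - 177)*(222 + (12 - 722)) = 174*(222 - 710) = 174*(-488) = -84912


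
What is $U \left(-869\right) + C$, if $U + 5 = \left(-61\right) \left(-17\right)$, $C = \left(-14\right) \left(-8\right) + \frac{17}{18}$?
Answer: $- \frac{16140511}{18} \approx -8.967 \cdot 10^{5}$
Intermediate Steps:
$C = \frac{2033}{18}$ ($C = 112 + 17 \cdot \frac{1}{18} = 112 + \frac{17}{18} = \frac{2033}{18} \approx 112.94$)
$U = 1032$ ($U = -5 - -1037 = -5 + 1037 = 1032$)
$U \left(-869\right) + C = 1032 \left(-869\right) + \frac{2033}{18} = -896808 + \frac{2033}{18} = - \frac{16140511}{18}$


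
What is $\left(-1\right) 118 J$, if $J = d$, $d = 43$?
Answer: $-5074$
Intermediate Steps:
$J = 43$
$\left(-1\right) 118 J = \left(-1\right) 118 \cdot 43 = \left(-118\right) 43 = -5074$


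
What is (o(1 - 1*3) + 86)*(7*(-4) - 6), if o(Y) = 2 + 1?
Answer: -3026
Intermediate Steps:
o(Y) = 3
(o(1 - 1*3) + 86)*(7*(-4) - 6) = (3 + 86)*(7*(-4) - 6) = 89*(-28 - 6) = 89*(-34) = -3026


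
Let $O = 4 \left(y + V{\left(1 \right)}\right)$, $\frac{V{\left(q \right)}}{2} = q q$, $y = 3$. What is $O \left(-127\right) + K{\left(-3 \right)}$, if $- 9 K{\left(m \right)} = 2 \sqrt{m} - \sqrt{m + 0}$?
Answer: $-2540 - \frac{i \sqrt{3}}{9} \approx -2540.0 - 0.19245 i$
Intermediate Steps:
$V{\left(q \right)} = 2 q^{2}$ ($V{\left(q \right)} = 2 q q = 2 q^{2}$)
$K{\left(m \right)} = - \frac{\sqrt{m}}{9}$ ($K{\left(m \right)} = - \frac{2 \sqrt{m} - \sqrt{m + 0}}{9} = - \frac{2 \sqrt{m} - \sqrt{m}}{9} = - \frac{\sqrt{m}}{9}$)
$O = 20$ ($O = 4 \left(3 + 2 \cdot 1^{2}\right) = 4 \left(3 + 2 \cdot 1\right) = 4 \left(3 + 2\right) = 4 \cdot 5 = 20$)
$O \left(-127\right) + K{\left(-3 \right)} = 20 \left(-127\right) - \frac{\sqrt{-3}}{9} = -2540 - \frac{i \sqrt{3}}{9}$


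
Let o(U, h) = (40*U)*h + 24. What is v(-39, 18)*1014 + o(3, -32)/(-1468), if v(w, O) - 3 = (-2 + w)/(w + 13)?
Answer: 1704201/367 ≈ 4643.6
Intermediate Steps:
o(U, h) = 24 + 40*U*h (o(U, h) = 40*U*h + 24 = 24 + 40*U*h)
v(w, O) = 3 + (-2 + w)/(13 + w) (v(w, O) = 3 + (-2 + w)/(w + 13) = 3 + (-2 + w)/(13 + w))
v(-39, 18)*1014 + o(3, -32)/(-1468) = ((37 + 4*(-39))/(13 - 39))*1014 + (24 + 40*3*(-32))/(-1468) = ((37 - 156)/(-26))*1014 + (24 - 3840)*(-1/1468) = -1/26*(-119)*1014 - 3816*(-1/1468) = (119/26)*1014 + 954/367 = 4641 + 954/367 = 1704201/367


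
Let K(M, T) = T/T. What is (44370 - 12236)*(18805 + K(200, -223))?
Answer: 604312004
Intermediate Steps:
K(M, T) = 1
(44370 - 12236)*(18805 + K(200, -223)) = (44370 - 12236)*(18805 + 1) = 32134*18806 = 604312004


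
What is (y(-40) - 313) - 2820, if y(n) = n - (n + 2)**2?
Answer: -4617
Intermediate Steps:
y(n) = n - (2 + n)**2
(y(-40) - 313) - 2820 = ((-40 - (2 - 40)**2) - 313) - 2820 = ((-40 - 1*(-38)**2) - 313) - 2820 = ((-40 - 1*1444) - 313) - 2820 = ((-40 - 1444) - 313) - 2820 = (-1484 - 313) - 2820 = -1797 - 2820 = -4617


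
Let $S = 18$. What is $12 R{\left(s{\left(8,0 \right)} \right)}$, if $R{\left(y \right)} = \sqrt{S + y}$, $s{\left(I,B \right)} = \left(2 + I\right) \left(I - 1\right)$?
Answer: $24 \sqrt{22} \approx 112.57$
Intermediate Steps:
$s{\left(I,B \right)} = \left(-1 + I\right) \left(2 + I\right)$ ($s{\left(I,B \right)} = \left(2 + I\right) \left(-1 + I\right) = \left(-1 + I\right) \left(2 + I\right)$)
$R{\left(y \right)} = \sqrt{18 + y}$
$12 R{\left(s{\left(8,0 \right)} \right)} = 12 \sqrt{18 + \left(-2 + 8 + 8^{2}\right)} = 12 \sqrt{18 + \left(-2 + 8 + 64\right)} = 12 \sqrt{18 + 70} = 12 \sqrt{88} = 12 \cdot 2 \sqrt{22} = 24 \sqrt{22}$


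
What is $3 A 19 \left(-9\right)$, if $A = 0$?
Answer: $0$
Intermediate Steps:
$3 A 19 \left(-9\right) = 3 \cdot 0 \cdot 19 \left(-9\right) = 0 \cdot 19 \left(-9\right) = 0 \left(-9\right) = 0$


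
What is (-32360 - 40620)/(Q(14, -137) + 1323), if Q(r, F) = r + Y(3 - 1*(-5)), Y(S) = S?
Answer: -14596/269 ≈ -54.260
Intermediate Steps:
Q(r, F) = 8 + r (Q(r, F) = r + (3 - 1*(-5)) = r + (3 + 5) = r + 8 = 8 + r)
(-32360 - 40620)/(Q(14, -137) + 1323) = (-32360 - 40620)/((8 + 14) + 1323) = -72980/(22 + 1323) = -72980/1345 = -72980*1/1345 = -14596/269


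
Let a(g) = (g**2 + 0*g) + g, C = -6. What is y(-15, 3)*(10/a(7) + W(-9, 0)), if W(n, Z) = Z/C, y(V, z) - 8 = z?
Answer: 55/28 ≈ 1.9643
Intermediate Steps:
y(V, z) = 8 + z
a(g) = g + g**2 (a(g) = (g**2 + 0) + g = g**2 + g = g + g**2)
W(n, Z) = -Z/6 (W(n, Z) = Z/(-6) = Z*(-1/6) = -Z/6)
y(-15, 3)*(10/a(7) + W(-9, 0)) = (8 + 3)*(10/((7*(1 + 7))) - 1/6*0) = 11*(10/((7*8)) + 0) = 11*(10/56 + 0) = 11*(10*(1/56) + 0) = 11*(5/28 + 0) = 11*(5/28) = 55/28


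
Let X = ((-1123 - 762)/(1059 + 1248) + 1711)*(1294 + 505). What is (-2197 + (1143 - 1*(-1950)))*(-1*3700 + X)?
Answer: 6351944979968/2307 ≈ 2.7533e+9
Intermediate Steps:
X = 7097760208/2307 (X = (-1885/2307 + 1711)*1799 = (3945392/2307)*1799 = 7097760208/2307 ≈ 3.0766e+6)
(-2197 + (1143 - 1*(-1950)))*(-1*3700 + X) = (-2197 + (1143 - 1*(-1950)))*(-1*3700 + 7097760208/2307) = (-2197 + (1143 + 1950))*(-3700 + 7097760208/2307) = (-2197 + 3093)*(7089224308/2307) = 896*(7089224308/2307) = 6351944979968/2307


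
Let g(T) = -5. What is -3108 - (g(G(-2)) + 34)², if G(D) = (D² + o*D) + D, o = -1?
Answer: -3949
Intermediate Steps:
G(D) = D² (G(D) = (D² - D) + D = D²)
-3108 - (g(G(-2)) + 34)² = -3108 - (-5 + 34)² = -3108 - 1*29² = -3108 - 1*841 = -3108 - 841 = -3949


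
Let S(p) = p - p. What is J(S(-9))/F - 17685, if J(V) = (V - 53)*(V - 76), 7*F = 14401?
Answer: -254653489/14401 ≈ -17683.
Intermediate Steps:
S(p) = 0
F = 14401/7 (F = (⅐)*14401 = 14401/7 ≈ 2057.3)
J(V) = (-76 + V)*(-53 + V) (J(V) = (-53 + V)*(-76 + V) = (-76 + V)*(-53 + V))
J(S(-9))/F - 17685 = (4028 + 0² - 129*0)/(14401/7) - 17685 = (4028 + 0 + 0)*(7/14401) - 17685 = 4028*(7/14401) - 17685 = 28196/14401 - 17685 = -254653489/14401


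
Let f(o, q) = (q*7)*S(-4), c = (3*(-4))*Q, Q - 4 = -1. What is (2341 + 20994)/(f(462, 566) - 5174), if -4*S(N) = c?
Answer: 23335/30484 ≈ 0.76548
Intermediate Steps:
Q = 3 (Q = 4 - 1 = 3)
c = -36 (c = (3*(-4))*3 = -12*3 = -36)
S(N) = 9 (S(N) = -1/4*(-36) = 9)
f(o, q) = 63*q (f(o, q) = (q*7)*9 = (7*q)*9 = 63*q)
(2341 + 20994)/(f(462, 566) - 5174) = (2341 + 20994)/(63*566 - 5174) = 23335/(35658 - 5174) = 23335/30484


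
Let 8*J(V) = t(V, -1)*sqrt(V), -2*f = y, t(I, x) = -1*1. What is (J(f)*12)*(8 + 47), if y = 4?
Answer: -165*I*sqrt(2)/2 ≈ -116.67*I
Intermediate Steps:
t(I, x) = -1
f = -2 (f = -1/2*4 = -2)
J(V) = -sqrt(V)/8 (J(V) = (-sqrt(V))/8 = -sqrt(V)/8)
(J(f)*12)*(8 + 47) = (-I*sqrt(2)/8*12)*(8 + 47) = (-I*sqrt(2)/8*12)*55 = -3*I*sqrt(2)/2*55 = -165*I*sqrt(2)/2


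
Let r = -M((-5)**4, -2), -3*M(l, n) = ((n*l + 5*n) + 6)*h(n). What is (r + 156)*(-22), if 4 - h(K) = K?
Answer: 51744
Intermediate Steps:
h(K) = 4 - K
M(l, n) = -(4 - n)*(6 + 5*n + l*n)/3 (M(l, n) = -((n*l + 5*n) + 6)*(4 - n)/3 = -((l*n + 5*n) + 6)*(4 - n)/3 = -((5*n + l*n) + 6)*(4 - n)/3 = -(6 + 5*n + l*n)*(4 - n)/3 = -(4 - n)*(6 + 5*n + l*n)/3)
r = -2508 (r = -(-4 - 2)*(6 + 5*(-2) + (-5)**4*(-2))/3 = -(-6)*(6 - 10 + 625*(-2))/3 = -(-6)*(6 - 10 - 1250)/3 = -(-6)*(-1254)/3 = -1*2508 = -2508)
(r + 156)*(-22) = (-2508 + 156)*(-22) = -2352*(-22) = 51744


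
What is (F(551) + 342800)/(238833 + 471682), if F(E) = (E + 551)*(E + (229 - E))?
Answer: 595158/710515 ≈ 0.83764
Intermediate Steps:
F(E) = 126179 + 229*E (F(E) = (551 + E)*229 = 126179 + 229*E)
(F(551) + 342800)/(238833 + 471682) = ((126179 + 229*551) + 342800)/(238833 + 471682) = ((126179 + 126179) + 342800)/710515 = (252358 + 342800)*(1/710515) = 595158*(1/710515) = 595158/710515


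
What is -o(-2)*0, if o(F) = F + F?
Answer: 0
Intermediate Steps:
o(F) = 2*F
-o(-2)*0 = -2*(-2)*0 = -1*(-4)*0 = 4*0 = 0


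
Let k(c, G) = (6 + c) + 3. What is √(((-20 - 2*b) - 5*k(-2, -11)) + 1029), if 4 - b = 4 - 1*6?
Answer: √962 ≈ 31.016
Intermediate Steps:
k(c, G) = 9 + c
b = 6 (b = 4 - (4 - 1*6) = 4 - (4 - 6) = 4 - 1*(-2) = 4 + 2 = 6)
√(((-20 - 2*b) - 5*k(-2, -11)) + 1029) = √(((-20 - 2*6) - 5*(9 - 2)) + 1029) = √(((-20 - 12) - 5*7) + 1029) = √((-32 - 1*35) + 1029) = √((-32 - 35) + 1029) = √(-67 + 1029) = √962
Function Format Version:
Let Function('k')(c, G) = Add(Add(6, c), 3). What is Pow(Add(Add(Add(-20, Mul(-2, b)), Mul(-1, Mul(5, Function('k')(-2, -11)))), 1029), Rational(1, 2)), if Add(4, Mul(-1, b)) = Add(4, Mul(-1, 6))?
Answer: Pow(962, Rational(1, 2)) ≈ 31.016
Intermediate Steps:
Function('k')(c, G) = Add(9, c)
b = 6 (b = Add(4, Mul(-1, Add(4, Mul(-1, 6)))) = Add(4, Mul(-1, Add(4, -6))) = Add(4, Mul(-1, -2)) = Add(4, 2) = 6)
Pow(Add(Add(Add(-20, Mul(-2, b)), Mul(-1, Mul(5, Function('k')(-2, -11)))), 1029), Rational(1, 2)) = Pow(Add(Add(Add(-20, Mul(-2, 6)), Mul(-1, Mul(5, Add(9, -2)))), 1029), Rational(1, 2)) = Pow(Add(Add(Add(-20, -12), Mul(-1, Mul(5, 7))), 1029), Rational(1, 2)) = Pow(Add(Add(-32, Mul(-1, 35)), 1029), Rational(1, 2)) = Pow(Add(Add(-32, -35), 1029), Rational(1, 2)) = Pow(Add(-67, 1029), Rational(1, 2)) = Pow(962, Rational(1, 2))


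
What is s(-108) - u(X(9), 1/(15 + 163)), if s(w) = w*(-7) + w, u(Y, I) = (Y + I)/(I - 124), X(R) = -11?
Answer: 14300051/22071 ≈ 647.91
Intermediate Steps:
u(Y, I) = (I + Y)/(-124 + I)
s(w) = -6*w (s(w) = -7*w + w = -6*w)
s(-108) - u(X(9), 1/(15 + 163)) = -6*(-108) - (1/(15 + 163) - 11)/(-124 + 1/(15 + 163)) = 648 - (1/178 - 11)/(-124 + 1/178) = 648 - (-1957)/((-22071/178)*178) = 648 - (-178)*(-1957)/(22071*178) = 648 - 1*1957/22071 = 648 - 1957/22071 = 14300051/22071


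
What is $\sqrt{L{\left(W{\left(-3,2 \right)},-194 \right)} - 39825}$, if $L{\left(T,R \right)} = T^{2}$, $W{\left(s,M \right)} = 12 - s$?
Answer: $60 i \sqrt{11} \approx 199.0 i$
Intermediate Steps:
$\sqrt{L{\left(W{\left(-3,2 \right)},-194 \right)} - 39825} = \sqrt{\left(12 - -3\right)^{2} - 39825} = \sqrt{\left(12 + 3\right)^{2} - 39825} = \sqrt{15^{2} - 39825} = \sqrt{225 - 39825} = \sqrt{-39600} = 60 i \sqrt{11}$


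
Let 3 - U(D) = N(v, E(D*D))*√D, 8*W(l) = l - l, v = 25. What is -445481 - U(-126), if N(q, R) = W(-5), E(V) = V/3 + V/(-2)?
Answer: -445484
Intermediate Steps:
W(l) = 0 (W(l) = (l - l)/8 = (⅛)*0 = 0)
E(V) = -V/6 (E(V) = V*(⅓) + V*(-½) = V/3 - V/2 = -V/6)
N(q, R) = 0
U(D) = 3 (U(D) = 3 - 0*√D = 3 - 1*0 = 3 + 0 = 3)
-445481 - U(-126) = -445481 - 1*3 = -445481 - 3 = -445484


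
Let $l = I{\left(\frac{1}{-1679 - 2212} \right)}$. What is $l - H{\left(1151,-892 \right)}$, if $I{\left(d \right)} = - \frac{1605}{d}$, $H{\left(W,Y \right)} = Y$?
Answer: $6245947$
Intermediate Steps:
$l = 6245055$ ($l = - \frac{1605}{\frac{1}{-1679 - 2212}} = - \frac{1605}{\frac{1}{-3891}} = - \frac{1605}{- \frac{1}{3891}} = \left(-1605\right) \left(-3891\right) = 6245055$)
$l - H{\left(1151,-892 \right)} = 6245055 - -892 = 6245055 + 892 = 6245947$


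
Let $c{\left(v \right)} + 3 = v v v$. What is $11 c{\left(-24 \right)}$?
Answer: $-152097$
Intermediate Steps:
$c{\left(v \right)} = -3 + v^{3}$ ($c{\left(v \right)} = -3 + v v v = -3 + v^{2} v = -3 + v^{3}$)
$11 c{\left(-24 \right)} = 11 \left(-3 + \left(-24\right)^{3}\right) = 11 \left(-3 - 13824\right) = 11 \left(-13827\right) = -152097$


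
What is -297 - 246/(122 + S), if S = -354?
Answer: -34329/116 ≈ -295.94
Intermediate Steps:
-297 - 246/(122 + S) = -297 - 246/(122 - 354) = -297 - 246/(-232) = -297 - 1/232*(-246) = -297 + 123/116 = -34329/116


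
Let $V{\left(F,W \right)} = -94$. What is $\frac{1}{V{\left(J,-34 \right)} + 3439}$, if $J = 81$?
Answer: $\frac{1}{3345} \approx 0.00029895$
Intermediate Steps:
$\frac{1}{V{\left(J,-34 \right)} + 3439} = \frac{1}{-94 + 3439} = \frac{1}{3345}$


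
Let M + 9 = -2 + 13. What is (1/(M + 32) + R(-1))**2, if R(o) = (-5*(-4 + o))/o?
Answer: 720801/1156 ≈ 623.53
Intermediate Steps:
M = 2 (M = -9 + (-2 + 13) = -9 + 11 = 2)
R(o) = (20 - 5*o)/o
(1/(M + 32) + R(-1))**2 = (1/(2 + 32) + (-5 + 20/(-1)))**2 = (1/34 + (-5 + 20*(-1)))**2 = (1/34 + (-5 - 20))**2 = (1/34 - 25)**2 = (-849/34)**2 = 720801/1156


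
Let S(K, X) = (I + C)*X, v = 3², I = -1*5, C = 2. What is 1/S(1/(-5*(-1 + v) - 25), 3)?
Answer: -⅑ ≈ -0.11111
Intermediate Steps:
I = -5
v = 9
S(K, X) = -3*X (S(K, X) = (-5 + 2)*X = -3*X)
1/S(1/(-5*(-1 + v) - 25), 3) = 1/(-3*3) = 1/(-9) = -⅑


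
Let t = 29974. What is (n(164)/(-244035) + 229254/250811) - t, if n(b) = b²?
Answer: -166778118012796/5564242035 ≈ -29973.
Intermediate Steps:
(n(164)/(-244035) + 229254/250811) - t = (164²/(-244035) + 229254/250811) - 1*29974 = (26896*(-1/244035) + 229254*(1/250811)) - 29974 = (-26896/244035 + 229254/250811) - 29974 = 4472744294/5564242035 - 29974 = -166778118012796/5564242035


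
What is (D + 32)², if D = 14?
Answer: 2116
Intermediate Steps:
(D + 32)² = (14 + 32)² = 46² = 2116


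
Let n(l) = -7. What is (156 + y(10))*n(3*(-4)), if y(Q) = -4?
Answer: -1064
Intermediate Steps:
(156 + y(10))*n(3*(-4)) = (156 - 4)*(-7) = 152*(-7) = -1064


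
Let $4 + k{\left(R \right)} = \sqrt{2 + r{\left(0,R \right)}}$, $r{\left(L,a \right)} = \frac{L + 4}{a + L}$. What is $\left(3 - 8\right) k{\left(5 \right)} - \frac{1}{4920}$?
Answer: $\frac{98399}{4920} - \sqrt{70} \approx 11.633$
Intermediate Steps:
$r{\left(L,a \right)} = \frac{4 + L}{L + a}$
$k{\left(R \right)} = -4 + \sqrt{2 + \frac{4}{R}}$ ($k{\left(R \right)} = -4 + \sqrt{2 + \frac{4 + 0}{0 + R}} = -4 + \sqrt{2 + \frac{1}{R} 4} = -4 + \sqrt{2 + \frac{4}{R}}$)
$\left(3 - 8\right) k{\left(5 \right)} - \frac{1}{4920} = \left(3 - 8\right) \left(-4 + \sqrt{2} \sqrt{\frac{2 + 5}{5}}\right) - \frac{1}{4920} = - 5 \left(-4 + \sqrt{2} \sqrt{\frac{1}{5} \cdot 7}\right) - \frac{1}{4920} = - 5 \left(-4 + \sqrt{2} \sqrt{\frac{7}{5}}\right) - \frac{1}{4920} = - 5 \left(-4 + \sqrt{2} \frac{\sqrt{35}}{5}\right) - \frac{1}{4920} = - 5 \left(-4 + \frac{\sqrt{70}}{5}\right) - \frac{1}{4920} = \left(20 - \sqrt{70}\right) - \frac{1}{4920} = \frac{98399}{4920} - \sqrt{70}$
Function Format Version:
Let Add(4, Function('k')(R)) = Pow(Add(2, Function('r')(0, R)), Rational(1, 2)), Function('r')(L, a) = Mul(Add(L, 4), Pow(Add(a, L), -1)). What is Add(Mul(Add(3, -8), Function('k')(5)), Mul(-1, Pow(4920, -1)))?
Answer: Add(Rational(98399, 4920), Mul(-1, Pow(70, Rational(1, 2)))) ≈ 11.633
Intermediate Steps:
Function('r')(L, a) = Mul(Pow(Add(L, a), -1), Add(4, L)) (Function('r')(L, a) = Mul(Add(4, L), Pow(Add(L, a), -1)) = Mul(Pow(Add(L, a), -1), Add(4, L)))
Function('k')(R) = Add(-4, Pow(Add(2, Mul(4, Pow(R, -1))), Rational(1, 2))) (Function('k')(R) = Add(-4, Pow(Add(2, Mul(Pow(Add(0, R), -1), Add(4, 0))), Rational(1, 2))) = Add(-4, Pow(Add(2, Mul(Pow(R, -1), 4)), Rational(1, 2))) = Add(-4, Pow(Add(2, Mul(4, Pow(R, -1))), Rational(1, 2))))
Add(Mul(Add(3, -8), Function('k')(5)), Mul(-1, Pow(4920, -1))) = Add(Mul(Add(3, -8), Add(-4, Mul(Pow(2, Rational(1, 2)), Pow(Mul(Pow(5, -1), Add(2, 5)), Rational(1, 2))))), Mul(-1, Pow(4920, -1))) = Add(Mul(-5, Add(-4, Mul(Pow(2, Rational(1, 2)), Pow(Mul(Rational(1, 5), 7), Rational(1, 2))))), Mul(-1, Rational(1, 4920))) = Add(Mul(-5, Add(-4, Mul(Pow(2, Rational(1, 2)), Pow(Rational(7, 5), Rational(1, 2))))), Rational(-1, 4920)) = Add(Mul(-5, Add(-4, Mul(Pow(2, Rational(1, 2)), Mul(Rational(1, 5), Pow(35, Rational(1, 2)))))), Rational(-1, 4920)) = Add(Mul(-5, Add(-4, Mul(Rational(1, 5), Pow(70, Rational(1, 2))))), Rational(-1, 4920)) = Add(Add(20, Mul(-1, Pow(70, Rational(1, 2)))), Rational(-1, 4920)) = Add(Rational(98399, 4920), Mul(-1, Pow(70, Rational(1, 2))))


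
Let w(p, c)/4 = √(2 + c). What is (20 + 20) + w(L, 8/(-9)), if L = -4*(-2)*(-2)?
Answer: 40 + 4*√10/3 ≈ 44.216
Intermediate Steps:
L = -16 (L = 8*(-2) = -16)
w(p, c) = 4*√(2 + c)
(20 + 20) + w(L, 8/(-9)) = (20 + 20) + 4*√(2 + 8/(-9)) = 40 + 4*√(2 + 8*(-⅑)) = 40 + 4*√(2 - 8/9) = 40 + 4*√(10/9) = 40 + 4*(√10/3) = 40 + 4*√10/3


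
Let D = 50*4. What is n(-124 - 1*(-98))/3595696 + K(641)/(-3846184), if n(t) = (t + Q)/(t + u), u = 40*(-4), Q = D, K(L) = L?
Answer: -8945201819/53590120143248 ≈ -0.00016692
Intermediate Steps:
D = 200
Q = 200
u = -160
n(t) = (200 + t)/(-160 + t) (n(t) = (t + 200)/(t - 160) = (200 + t)/(-160 + t))
n(-124 - 1*(-98))/3595696 + K(641)/(-3846184) = ((200 + (-124 - 1*(-98)))/(-160 + (-124 - 1*(-98))))/3595696 + 641/(-3846184) = ((200 + (-124 + 98))/(-160 + (-124 + 98)))*(1/3595696) + 641*(-1/3846184) = ((200 - 26)/(-160 - 26))*(1/3595696) - 641/3846184 = (174/(-186))*(1/3595696) - 641/3846184 = -1/186*174*(1/3595696) - 641/3846184 = -29/31*1/3595696 - 641/3846184 = -29/111466576 - 641/3846184 = -8945201819/53590120143248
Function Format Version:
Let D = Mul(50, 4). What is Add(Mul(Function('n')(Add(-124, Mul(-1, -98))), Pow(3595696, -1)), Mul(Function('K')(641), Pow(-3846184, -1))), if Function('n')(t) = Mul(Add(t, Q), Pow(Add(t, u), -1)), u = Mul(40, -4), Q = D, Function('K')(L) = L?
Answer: Rational(-8945201819, 53590120143248) ≈ -0.00016692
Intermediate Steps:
D = 200
Q = 200
u = -160
Function('n')(t) = Mul(Pow(Add(-160, t), -1), Add(200, t)) (Function('n')(t) = Mul(Add(t, 200), Pow(Add(t, -160), -1)) = Mul(Add(200, t), Pow(Add(-160, t), -1)) = Mul(Pow(Add(-160, t), -1), Add(200, t)))
Add(Mul(Function('n')(Add(-124, Mul(-1, -98))), Pow(3595696, -1)), Mul(Function('K')(641), Pow(-3846184, -1))) = Add(Mul(Mul(Pow(Add(-160, Add(-124, Mul(-1, -98))), -1), Add(200, Add(-124, Mul(-1, -98)))), Pow(3595696, -1)), Mul(641, Pow(-3846184, -1))) = Add(Mul(Mul(Pow(Add(-160, Add(-124, 98)), -1), Add(200, Add(-124, 98))), Rational(1, 3595696)), Mul(641, Rational(-1, 3846184))) = Add(Mul(Mul(Pow(Add(-160, -26), -1), Add(200, -26)), Rational(1, 3595696)), Rational(-641, 3846184)) = Add(Mul(Mul(Pow(-186, -1), 174), Rational(1, 3595696)), Rational(-641, 3846184)) = Add(Mul(Mul(Rational(-1, 186), 174), Rational(1, 3595696)), Rational(-641, 3846184)) = Add(Mul(Rational(-29, 31), Rational(1, 3595696)), Rational(-641, 3846184)) = Add(Rational(-29, 111466576), Rational(-641, 3846184)) = Rational(-8945201819, 53590120143248)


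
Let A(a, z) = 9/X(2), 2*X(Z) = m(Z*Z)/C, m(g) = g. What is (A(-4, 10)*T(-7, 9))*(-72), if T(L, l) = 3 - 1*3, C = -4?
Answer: 0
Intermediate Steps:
X(Z) = -Z**2/8 (X(Z) = ((Z*Z)/(-4))/2 = (Z**2*(-1/4))/2 = (-Z**2/4)/2 = -Z**2/8)
A(a, z) = -18 (A(a, z) = 9/((-1/8*2**2)) = 9/((-1/8*4)) = 9/(-1/2) = 9*(-2) = -18)
T(L, l) = 0 (T(L, l) = 3 - 3 = 0)
(A(-4, 10)*T(-7, 9))*(-72) = -18*0*(-72) = 0*(-72) = 0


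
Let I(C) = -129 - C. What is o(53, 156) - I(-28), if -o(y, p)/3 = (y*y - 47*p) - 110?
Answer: 14000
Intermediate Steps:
o(y, p) = 330 - 3*y² + 141*p (o(y, p) = -3*((y*y - 47*p) - 110) = -3*((y² - 47*p) - 110) = -3*(-110 + y² - 47*p) = 330 - 3*y² + 141*p)
o(53, 156) - I(-28) = (330 - 3*53² + 141*156) - (-129 - 1*(-28)) = (330 - 3*2809 + 21996) - (-129 + 28) = (330 - 8427 + 21996) - 1*(-101) = 13899 + 101 = 14000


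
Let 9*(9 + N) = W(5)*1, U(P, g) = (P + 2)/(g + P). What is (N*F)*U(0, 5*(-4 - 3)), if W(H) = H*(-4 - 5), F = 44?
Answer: 176/5 ≈ 35.200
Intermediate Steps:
U(P, g) = (2 + P)/(P + g)
W(H) = -9*H (W(H) = H*(-9) = -9*H)
N = -14 (N = -9 + (-9*5*1)/9 = -9 + (-45*1)/9 = -9 + (1/9)*(-45) = -9 - 5 = -14)
(N*F)*U(0, 5*(-4 - 3)) = (-14*44)*((2 + 0)/(0 + 5*(-4 - 3))) = -616*2/(0 + 5*(-7)) = -616*2/(0 - 35) = -616*2/(-35) = -(-88)*2/5 = -616*(-2/35) = 176/5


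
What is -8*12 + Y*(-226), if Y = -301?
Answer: 67930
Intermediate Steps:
-8*12 + Y*(-226) = -8*12 - 301*(-226) = -96 + 68026 = 67930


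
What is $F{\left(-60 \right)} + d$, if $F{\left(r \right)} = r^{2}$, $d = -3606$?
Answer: $-6$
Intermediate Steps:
$F{\left(-60 \right)} + d = \left(-60\right)^{2} - 3606 = 3600 - 3606 = -6$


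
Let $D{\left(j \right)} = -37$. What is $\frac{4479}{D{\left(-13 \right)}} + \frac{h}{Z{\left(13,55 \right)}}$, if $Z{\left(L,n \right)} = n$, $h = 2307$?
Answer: $- \frac{160986}{2035} \approx -79.109$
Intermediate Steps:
$\frac{4479}{D{\left(-13 \right)}} + \frac{h}{Z{\left(13,55 \right)}} = \frac{4479}{-37} + \frac{2307}{55} = 4479 \left(- \frac{1}{37}\right) + 2307 \cdot \frac{1}{55} = - \frac{4479}{37} + \frac{2307}{55} = - \frac{160986}{2035}$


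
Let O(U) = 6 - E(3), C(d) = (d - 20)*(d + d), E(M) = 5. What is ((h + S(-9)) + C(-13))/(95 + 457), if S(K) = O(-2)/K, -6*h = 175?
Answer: 14917/9936 ≈ 1.5013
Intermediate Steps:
h = -175/6 (h = -⅙*175 = -175/6 ≈ -29.167)
C(d) = 2*d*(-20 + d) (C(d) = (-20 + d)*(2*d) = 2*d*(-20 + d))
O(U) = 1 (O(U) = 6 - 1*5 = 6 - 5 = 1)
S(K) = 1/K
((h + S(-9)) + C(-13))/(95 + 457) = ((-175/6 + 1/(-9)) + 2*(-13)*(-20 - 13))/(95 + 457) = ((-175/6 - ⅑) + 2*(-13)*(-33))/552 = (-527/18 + 858)*(1/552) = (14917/18)*(1/552) = 14917/9936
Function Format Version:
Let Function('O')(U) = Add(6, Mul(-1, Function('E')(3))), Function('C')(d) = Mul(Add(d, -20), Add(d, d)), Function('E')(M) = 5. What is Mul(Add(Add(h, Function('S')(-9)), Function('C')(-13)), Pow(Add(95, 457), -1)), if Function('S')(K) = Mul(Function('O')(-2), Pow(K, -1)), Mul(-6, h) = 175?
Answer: Rational(14917, 9936) ≈ 1.5013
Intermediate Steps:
h = Rational(-175, 6) (h = Mul(Rational(-1, 6), 175) = Rational(-175, 6) ≈ -29.167)
Function('C')(d) = Mul(2, d, Add(-20, d)) (Function('C')(d) = Mul(Add(-20, d), Mul(2, d)) = Mul(2, d, Add(-20, d)))
Function('O')(U) = 1 (Function('O')(U) = Add(6, Mul(-1, 5)) = Add(6, -5) = 1)
Function('S')(K) = Pow(K, -1) (Function('S')(K) = Mul(1, Pow(K, -1)) = Pow(K, -1))
Mul(Add(Add(h, Function('S')(-9)), Function('C')(-13)), Pow(Add(95, 457), -1)) = Mul(Add(Add(Rational(-175, 6), Pow(-9, -1)), Mul(2, -13, Add(-20, -13))), Pow(Add(95, 457), -1)) = Mul(Add(Add(Rational(-175, 6), Rational(-1, 9)), Mul(2, -13, -33)), Pow(552, -1)) = Mul(Add(Rational(-527, 18), 858), Rational(1, 552)) = Mul(Rational(14917, 18), Rational(1, 552)) = Rational(14917, 9936)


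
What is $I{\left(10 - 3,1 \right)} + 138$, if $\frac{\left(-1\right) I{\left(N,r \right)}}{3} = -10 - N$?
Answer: $189$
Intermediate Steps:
$I{\left(N,r \right)} = 30 + 3 N$ ($I{\left(N,r \right)} = - 3 \left(-10 - N\right) = 30 + 3 N$)
$I{\left(10 - 3,1 \right)} + 138 = \left(30 + 3 \left(10 - 3\right)\right) + 138 = \left(30 + 3 \cdot 7\right) + 138 = \left(30 + 21\right) + 138 = 51 + 138 = 189$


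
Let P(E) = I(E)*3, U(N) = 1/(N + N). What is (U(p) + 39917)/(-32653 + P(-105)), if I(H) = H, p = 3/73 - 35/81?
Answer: -14197715/11726464 ≈ -1.2107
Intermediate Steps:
p = -2312/5913 (p = 3*(1/73) - 35*1/81 = 3/73 - 35/81 = -2312/5913 ≈ -0.39100)
U(N) = 1/(2*N)
P(E) = 3*E (P(E) = E*3 = 3*E)
(U(p) + 39917)/(-32653 + P(-105)) = (1/(2*(-2312/5913)) + 39917)/(-32653 + 3*(-105)) = ((1/2)*(-5913/2312) + 39917)/(-32653 - 315) = (-5913/4624 + 39917)/(-32968) = (184570295/4624)*(-1/32968) = -14197715/11726464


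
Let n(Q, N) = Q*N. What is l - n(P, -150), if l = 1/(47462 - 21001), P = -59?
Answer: -234179849/26461 ≈ -8850.0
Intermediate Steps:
n(Q, N) = N*Q
l = 1/26461 ≈ 3.7791e-5
l - n(P, -150) = 1/26461 - (-150)*(-59) = 1/26461 - 1*8850 = 1/26461 - 8850 = -234179849/26461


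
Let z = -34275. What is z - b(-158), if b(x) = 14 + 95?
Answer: -34384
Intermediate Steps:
b(x) = 109
z - b(-158) = -34275 - 1*109 = -34275 - 109 = -34384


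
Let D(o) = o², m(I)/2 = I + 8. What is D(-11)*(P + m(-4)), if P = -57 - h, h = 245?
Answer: -35574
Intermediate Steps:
m(I) = 16 + 2*I (m(I) = 2*(I + 8) = 2*(8 + I) = 16 + 2*I)
P = -302 (P = -57 - 1*245 = -57 - 245 = -302)
D(-11)*(P + m(-4)) = (-11)²*(-302 + (16 + 2*(-4))) = 121*(-302 + (16 - 8)) = 121*(-302 + 8) = 121*(-294) = -35574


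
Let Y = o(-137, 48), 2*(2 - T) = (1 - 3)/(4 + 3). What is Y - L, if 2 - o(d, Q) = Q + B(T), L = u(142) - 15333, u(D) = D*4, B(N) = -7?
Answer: 14726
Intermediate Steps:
T = 15/7 (T = 2 - (1 - 3)/(2*(4 + 3)) = 2 - (-1)/7 = 2 - 1/2*(-2/7) = 2 + 1/7 = 15/7 ≈ 2.1429)
u(D) = 4*D
L = -14765 (L = 4*142 - 15333 = 568 - 15333 = -14765)
o(d, Q) = 9 - Q (o(d, Q) = 2 - (Q - 7) = 2 - (-7 + Q) = 2 + (7 - Q) = 9 - Q)
Y = -39 (Y = 9 - 1*48 = 9 - 48 = -39)
Y - L = -39 - 1*(-14765) = -39 + 14765 = 14726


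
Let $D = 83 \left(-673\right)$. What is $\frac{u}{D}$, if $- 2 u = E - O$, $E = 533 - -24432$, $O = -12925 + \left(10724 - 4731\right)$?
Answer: $\frac{31897}{111718} \approx 0.28551$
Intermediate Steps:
$O = -6932$ ($O = -12925 + \left(10724 - 4731\right) = -12925 + 5993 = -6932$)
$E = 24965$ ($E = 533 + 24432 = 24965$)
$D = -55859$
$u = - \frac{31897}{2}$ ($u = - \frac{24965 - -6932}{2} = - \frac{24965 + 6932}{2} = \left(- \frac{1}{2}\right) 31897 = - \frac{31897}{2} \approx -15949.0$)
$\frac{u}{D} = - \frac{31897}{2 \left(-55859\right)} = \left(- \frac{31897}{2}\right) \left(- \frac{1}{55859}\right) = \frac{31897}{111718}$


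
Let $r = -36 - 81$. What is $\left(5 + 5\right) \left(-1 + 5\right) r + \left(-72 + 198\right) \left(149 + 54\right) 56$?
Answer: $1427688$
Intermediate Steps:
$r = -117$
$\left(5 + 5\right) \left(-1 + 5\right) r + \left(-72 + 198\right) \left(149 + 54\right) 56 = \left(5 + 5\right) \left(-1 + 5\right) \left(-117\right) + \left(-72 + 198\right) \left(149 + 54\right) 56 = 10 \cdot 4 \left(-117\right) + 126 \cdot 203 \cdot 56 = 40 \left(-117\right) + 25578 \cdot 56 = -4680 + 1432368 = 1427688$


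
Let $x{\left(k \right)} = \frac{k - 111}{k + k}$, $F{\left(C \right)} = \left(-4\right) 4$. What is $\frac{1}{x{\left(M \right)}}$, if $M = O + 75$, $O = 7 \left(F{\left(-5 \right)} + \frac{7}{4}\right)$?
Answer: $\frac{66}{181} \approx 0.36464$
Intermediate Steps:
$F{\left(C \right)} = -16$
$O = - \frac{399}{4}$ ($O = 7 \left(-16 + \frac{7}{4}\right) = 7 \left(- \frac{57}{4}\right) = - \frac{399}{4} \approx -99.75$)
$M = - \frac{99}{4}$ ($M = - \frac{399}{4} + 75 = - \frac{99}{4} \approx -24.75$)
$x{\left(k \right)} = \frac{-111 + k}{2 k}$
$\frac{1}{x{\left(M \right)}} = \frac{1}{\frac{1}{2} \frac{1}{- \frac{99}{4}} \left(-111 - \frac{99}{4}\right)} = \frac{1}{\frac{1}{2} \left(- \frac{4}{99}\right) \left(- \frac{543}{4}\right)} = \frac{1}{\frac{181}{66}} = \frac{66}{181}$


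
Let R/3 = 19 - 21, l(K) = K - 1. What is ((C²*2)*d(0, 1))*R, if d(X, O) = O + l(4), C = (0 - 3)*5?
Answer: -10800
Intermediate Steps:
l(K) = -1 + K
C = -15 (C = -3*5 = -15)
R = -6 (R = 3*(19 - 21) = 3*(-2) = -6)
d(X, O) = 3 + O (d(X, O) = O + (-1 + 4) = O + 3 = 3 + O)
((C²*2)*d(0, 1))*R = (((-15)²*2)*(3 + 1))*(-6) = ((225*2)*4)*(-6) = (450*4)*(-6) = 1800*(-6) = -10800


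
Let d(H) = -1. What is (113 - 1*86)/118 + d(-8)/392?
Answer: 5233/23128 ≈ 0.22626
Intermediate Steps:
(113 - 1*86)/118 + d(-8)/392 = (113 - 1*86)/118 - 1/392 = (113 - 86)*(1/118) - 1*1/392 = 27*(1/118) - 1/392 = 27/118 - 1/392 = 5233/23128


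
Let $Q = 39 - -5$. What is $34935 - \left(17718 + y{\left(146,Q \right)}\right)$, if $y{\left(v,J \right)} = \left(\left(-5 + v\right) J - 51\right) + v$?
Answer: $10918$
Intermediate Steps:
$Q = 44$ ($Q = 39 + 5 = 44$)
$y{\left(v,J \right)} = -51 + v + J \left(-5 + v\right)$ ($y{\left(v,J \right)} = \left(J \left(-5 + v\right) - 51\right) + v = \left(-51 + J \left(-5 + v\right)\right) + v = -51 + v + J \left(-5 + v\right)$)
$34935 - \left(17718 + y{\left(146,Q \right)}\right) = 34935 - \left(17813 - 220 + 6424\right) = 34935 - 24017 = 10918$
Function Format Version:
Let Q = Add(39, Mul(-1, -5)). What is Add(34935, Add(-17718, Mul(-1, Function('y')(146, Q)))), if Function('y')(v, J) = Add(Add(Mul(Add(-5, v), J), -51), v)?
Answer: 10918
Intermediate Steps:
Q = 44 (Q = Add(39, 5) = 44)
Function('y')(v, J) = Add(-51, v, Mul(J, Add(-5, v))) (Function('y')(v, J) = Add(Add(Mul(J, Add(-5, v)), -51), v) = Add(Add(-51, Mul(J, Add(-5, v))), v) = Add(-51, v, Mul(J, Add(-5, v))))
Add(34935, Add(-17718, Mul(-1, Function('y')(146, Q)))) = Add(34935, Add(-17718, Mul(-1, Add(-51, 146, Mul(-5, 44), Mul(44, 146))))) = Add(34935, Add(-17718, Mul(-1, Add(-51, 146, -220, 6424)))) = Add(34935, Add(-17718, Mul(-1, 6299))) = Add(34935, Add(-17718, -6299)) = Add(34935, -24017) = 10918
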